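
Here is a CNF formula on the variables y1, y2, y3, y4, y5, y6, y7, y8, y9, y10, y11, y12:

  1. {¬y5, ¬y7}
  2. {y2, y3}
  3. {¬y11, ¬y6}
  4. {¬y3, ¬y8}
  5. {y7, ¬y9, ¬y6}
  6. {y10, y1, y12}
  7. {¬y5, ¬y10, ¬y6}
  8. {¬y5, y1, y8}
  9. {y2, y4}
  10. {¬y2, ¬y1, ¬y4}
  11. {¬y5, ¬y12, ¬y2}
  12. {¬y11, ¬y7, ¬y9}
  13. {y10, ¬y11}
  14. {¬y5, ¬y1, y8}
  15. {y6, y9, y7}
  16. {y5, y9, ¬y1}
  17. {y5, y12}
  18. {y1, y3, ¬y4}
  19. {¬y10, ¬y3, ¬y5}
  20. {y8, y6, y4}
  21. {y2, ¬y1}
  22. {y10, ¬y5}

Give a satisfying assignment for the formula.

y11 occurs only negated in the remaining clauses — set y11 = False.
Branch on y1: take y1 = False.
Set y2 = False and propagate.
  then y3 is forced to True.
  then y8 is forced to False.
  then y5 is forced to False.
  then y4 is forced to True.
  then y12 is forced to True.
Try y6 = False.
For the remaining variables, y7 = True, y9 = False, y10 = True works.
Every clause has at least one true literal under this assignment.
Check each clause:
  1. {¬y5, ¬y7} — ¬y5 is true.
  2. {y2, y3} — y3 is true.
  3. {¬y6, ¬y11} — ¬y6 is true.
  4. {¬y8, ¬y3} — ¬y8 is true.
  5. {y7, ¬y6, ¬y9} — ¬y6 is true.
  6. {y12, y1, y10} — y10 is true.
  7. {¬y6, ¬y5, ¬y10} — ¬y6 is true.
  8. {y1, ¬y5, y8} — ¬y5 is true.
  9. {y4, y2} — y4 is true.
  10. {¬y1, ¬y2, ¬y4} — ¬y2 is true.
  11. {¬y2, ¬y5, ¬y12} — ¬y5 is true.
  12. {¬y7, ¬y9, ¬y11} — ¬y11 is true.
  13. {¬y11, y10} — y10 is true.
  14. {¬y5, ¬y1, y8} — ¬y5 is true.
  15. {y9, y7, y6} — y7 is true.
  16. {y9, ¬y1, y5} — ¬y1 is true.
  17. {y12, y5} — y12 is true.
  18. {¬y4, y1, y3} — y3 is true.
  19. {¬y5, ¬y10, ¬y3} — ¬y5 is true.
  20. {y6, y8, y4} — y4 is true.
  21. {¬y1, y2} — ¬y1 is true.
  22. {¬y5, y10} — y10 is true.

y1=F, y2=F, y3=T, y4=T, y5=F, y6=F, y7=T, y8=F, y9=F, y10=T, y11=F, y12=T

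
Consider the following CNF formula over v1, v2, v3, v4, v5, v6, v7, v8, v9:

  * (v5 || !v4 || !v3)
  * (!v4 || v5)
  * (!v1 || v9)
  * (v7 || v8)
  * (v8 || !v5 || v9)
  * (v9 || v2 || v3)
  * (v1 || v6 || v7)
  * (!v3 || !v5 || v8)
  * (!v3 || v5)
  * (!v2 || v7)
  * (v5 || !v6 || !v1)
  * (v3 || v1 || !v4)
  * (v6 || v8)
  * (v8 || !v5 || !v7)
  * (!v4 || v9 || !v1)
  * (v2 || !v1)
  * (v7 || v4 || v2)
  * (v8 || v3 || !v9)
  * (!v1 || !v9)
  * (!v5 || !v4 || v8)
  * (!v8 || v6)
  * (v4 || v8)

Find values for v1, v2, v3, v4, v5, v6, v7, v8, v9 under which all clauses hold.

Branch on v1: take v1 = False.
Set v2 = True and propagate.
  then v7 is forced to True.
Try v3 = True.
  then v5 is forced to True.
  then v8 is forced to True.
  then v6 is forced to True.
v4, v9 are now unconstrained; take v4 = True, v9 = False.

v1=F  v2=T  v3=T  v4=T  v5=T  v6=T  v7=T  v8=T  v9=F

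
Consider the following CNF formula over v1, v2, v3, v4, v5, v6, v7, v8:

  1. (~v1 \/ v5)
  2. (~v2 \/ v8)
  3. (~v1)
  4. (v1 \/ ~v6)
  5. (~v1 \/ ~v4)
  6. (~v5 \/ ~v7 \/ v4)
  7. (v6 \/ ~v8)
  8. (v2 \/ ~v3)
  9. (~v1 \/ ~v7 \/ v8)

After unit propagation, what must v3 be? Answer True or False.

False

Unit clause (~v1) sets v1 = False.
(v1 \/ ~v6) with v1 = False leaves only ~v6, so v6 = False.
In (~v8 \/ v6), v6 is now false; ~v8 must hold, so v8 = False.
In (v8 \/ ~v2), v8 is now false; ~v2 must hold, so v2 = False.
(~v3 \/ v2): since v2 = False, the clause reduces to (~v3). v3 = False.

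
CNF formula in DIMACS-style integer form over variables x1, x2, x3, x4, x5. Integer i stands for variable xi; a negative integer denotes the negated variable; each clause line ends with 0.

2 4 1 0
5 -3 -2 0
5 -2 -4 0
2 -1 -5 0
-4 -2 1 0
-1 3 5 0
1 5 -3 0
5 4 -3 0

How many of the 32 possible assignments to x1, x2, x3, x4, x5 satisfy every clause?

Split on x5, then x1.
  x5=T, x1=T: remaining (x2,x3,x4) ∈ {(T,F,F); (T,F,T); (T,T,F); (T,T,T)} — 4.
  x5=T, x1=F: remaining (x2,x3,x4) ∈ {(F,F,T); (F,T,T); (T,F,F); (T,T,F)} — 4.
  x5=F, x1=T: remaining (x2,x3,x4) ∈ {(F,T,T)} — 1.
  x5=F, x1=F: remaining (x2,x3,x4) ∈ {(F,F,T); (T,F,F)} — 2.
Total: 4 + 4 + 1 + 2 = 11.

11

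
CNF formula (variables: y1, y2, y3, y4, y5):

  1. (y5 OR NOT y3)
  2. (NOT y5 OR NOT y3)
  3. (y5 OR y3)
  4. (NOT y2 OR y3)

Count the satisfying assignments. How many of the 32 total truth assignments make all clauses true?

4

Satisfying assignments:
  y1=F y2=F y3=F y4=F y5=T
  y1=F y2=F y3=F y4=T y5=T
  y1=T y2=F y3=F y4=F y5=T
  y1=T y2=F y3=F y4=T y5=T
Count: 4.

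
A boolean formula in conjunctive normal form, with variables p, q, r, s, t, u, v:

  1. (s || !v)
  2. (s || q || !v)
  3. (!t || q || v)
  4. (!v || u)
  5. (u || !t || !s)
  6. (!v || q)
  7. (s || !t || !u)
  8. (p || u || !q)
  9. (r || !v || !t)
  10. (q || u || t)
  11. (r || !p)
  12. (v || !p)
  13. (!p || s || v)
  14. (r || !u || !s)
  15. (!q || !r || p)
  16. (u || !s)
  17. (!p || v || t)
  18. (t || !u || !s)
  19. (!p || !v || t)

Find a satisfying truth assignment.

p=False, q=False, r=True, s=False, t=False, u=True, v=False

Check each clause:
  1. (!v || s) — !v is true.
  2. (s || !v || q) — !v is true.
  3. (v || !t || q) — !t is true.
  4. (u || !v) — !v is true.
  5. (u || !s || !t) — !t is true.
  6. (!v || q) — !v is true.
  7. (s || !u || !t) — !t is true.
  8. (u || p || !q) — !q is true.
  9. (r || !v || !t) — r is true.
  10. (t || q || u) — u is true.
  11. (r || !p) — r is true.
  12. (!p || v) — !p is true.
  13. (!p || v || s) — !p is true.
  14. (r || !s || !u) — r is true.
  15. (!q || !r || p) — !q is true.
  16. (u || !s) — !s is true.
  17. (!p || t || v) — !p is true.
  18. (!s || t || !u) — !s is true.
  19. (!v || !p || t) — !v is true.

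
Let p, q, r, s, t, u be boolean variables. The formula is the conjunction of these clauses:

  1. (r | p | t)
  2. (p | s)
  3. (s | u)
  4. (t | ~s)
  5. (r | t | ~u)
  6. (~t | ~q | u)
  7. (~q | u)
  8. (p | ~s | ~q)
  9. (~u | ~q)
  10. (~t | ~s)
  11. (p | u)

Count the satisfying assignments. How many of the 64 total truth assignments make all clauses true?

Satisfying assignments:
  p=T q=F r=F s=F t=T u=T
  p=T q=F r=T s=F t=F u=T
  p=T q=F r=T s=F t=T u=T
That's 3 in total.

3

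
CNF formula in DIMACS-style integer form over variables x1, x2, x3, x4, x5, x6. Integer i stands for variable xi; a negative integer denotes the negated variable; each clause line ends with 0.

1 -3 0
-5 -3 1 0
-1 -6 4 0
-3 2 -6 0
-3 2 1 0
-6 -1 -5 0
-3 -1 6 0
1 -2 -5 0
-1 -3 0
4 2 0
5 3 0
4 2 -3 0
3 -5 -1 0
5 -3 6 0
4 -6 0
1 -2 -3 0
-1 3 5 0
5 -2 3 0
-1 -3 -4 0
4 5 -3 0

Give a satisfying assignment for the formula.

Set x1 = False and propagate.
  then x3 is forced to False.
  then x5 is forced to True.
  then x2 is forced to False.
  then x4 is forced to True.
x6 is now unconstrained; take x6 = False.
Every clause has at least one true literal under this assignment.

x1=False  x2=False  x3=False  x4=True  x5=True  x6=False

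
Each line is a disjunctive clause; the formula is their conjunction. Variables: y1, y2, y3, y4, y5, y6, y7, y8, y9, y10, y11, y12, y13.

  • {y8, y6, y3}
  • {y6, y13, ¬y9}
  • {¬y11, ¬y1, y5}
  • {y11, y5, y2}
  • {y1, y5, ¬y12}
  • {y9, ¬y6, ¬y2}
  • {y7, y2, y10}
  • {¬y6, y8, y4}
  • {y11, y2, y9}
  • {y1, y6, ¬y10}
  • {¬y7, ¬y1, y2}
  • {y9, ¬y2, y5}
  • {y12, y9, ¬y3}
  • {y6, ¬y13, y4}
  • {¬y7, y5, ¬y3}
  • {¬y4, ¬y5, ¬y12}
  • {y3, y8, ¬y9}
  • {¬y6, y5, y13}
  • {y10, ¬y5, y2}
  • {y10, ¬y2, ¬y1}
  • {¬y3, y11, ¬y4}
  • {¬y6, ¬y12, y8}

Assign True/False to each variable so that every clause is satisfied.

Pure literal: y8 appears only positively; assign y8 = True.
Branch on y1: take y1 = False.
Branch on y2: take y2 = True.
Try y3 = False.
The remaining clauses are satisfied by y4 = True, y5 = False, y6 = False, y7 = True, y9 = True, y10 = False, y11 = False, y12 = False, y13 = True.

y1=False, y2=True, y3=False, y4=True, y5=False, y6=False, y7=True, y8=True, y9=True, y10=False, y11=False, y12=False, y13=True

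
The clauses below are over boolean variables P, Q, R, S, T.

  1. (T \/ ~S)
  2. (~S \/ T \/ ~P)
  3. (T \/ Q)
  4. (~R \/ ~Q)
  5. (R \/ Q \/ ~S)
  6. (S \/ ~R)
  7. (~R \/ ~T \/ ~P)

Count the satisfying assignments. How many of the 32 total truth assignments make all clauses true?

9

Split on R, then S.
  R=T, S=T: remaining (P,Q,T) ∈ {(F,F,T)} — 1.
  R=T, S=F: a clause becomes empty — 0.
  R=F, S=T: remaining (P,Q,T) ∈ {(F,T,T); (T,T,T)} — 2.
  R=F, S=F: P free; 3 ways for (Q,T) × 2^1 = 6.
Total: 1 + 0 + 2 + 6 = 9.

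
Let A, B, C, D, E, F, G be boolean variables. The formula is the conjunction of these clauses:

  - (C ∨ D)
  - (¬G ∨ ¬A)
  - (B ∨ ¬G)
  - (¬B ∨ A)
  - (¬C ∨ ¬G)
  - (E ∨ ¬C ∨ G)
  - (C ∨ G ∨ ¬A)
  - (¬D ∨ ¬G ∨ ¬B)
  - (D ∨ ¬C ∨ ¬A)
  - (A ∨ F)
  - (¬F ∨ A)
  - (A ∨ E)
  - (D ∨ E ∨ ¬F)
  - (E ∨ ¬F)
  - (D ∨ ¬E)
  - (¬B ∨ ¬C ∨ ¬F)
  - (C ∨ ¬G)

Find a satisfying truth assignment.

A=True, B=True, C=True, D=True, E=True, F=False, G=False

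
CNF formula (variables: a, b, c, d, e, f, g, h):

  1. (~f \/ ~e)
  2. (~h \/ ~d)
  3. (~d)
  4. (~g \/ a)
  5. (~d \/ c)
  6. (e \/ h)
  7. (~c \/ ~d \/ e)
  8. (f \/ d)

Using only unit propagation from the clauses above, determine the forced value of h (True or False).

True

Unit clause (~d) sets d = False.
(f \/ d) with d = False leaves only f, so f = True.
(~e \/ ~f): since f = True, the clause reduces to (~e). e = False.
(h \/ e) with e = False leaves only h, so h = True.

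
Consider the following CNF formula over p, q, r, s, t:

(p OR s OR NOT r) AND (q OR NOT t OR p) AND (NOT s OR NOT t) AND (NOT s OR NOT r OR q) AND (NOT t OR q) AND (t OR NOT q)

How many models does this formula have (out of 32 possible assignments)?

8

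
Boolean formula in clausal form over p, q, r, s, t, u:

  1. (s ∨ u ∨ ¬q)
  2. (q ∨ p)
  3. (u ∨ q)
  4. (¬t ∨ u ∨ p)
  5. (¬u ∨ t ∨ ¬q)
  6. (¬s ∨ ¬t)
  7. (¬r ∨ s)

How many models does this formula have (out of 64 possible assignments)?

10

Split on q, then u.
  q=T, u=T: remaining (p,r,s,t) ∈ {(F,F,F,T); (T,F,F,T)} — 2.
  q=T, u=F: remaining (p,r,s,t) ∈ {(F,F,T,F); (F,T,T,F); (T,F,T,F); (T,T,T,F)} — 4.
  q=F, u=T: remaining (p,r,s,t) ∈ {(T,F,F,F); (T,F,F,T); (T,F,T,F); (T,T,T,F)} — 4.
  q=F, u=F: a clause becomes empty — 0.
Total: 2 + 4 + 4 + 0 = 10.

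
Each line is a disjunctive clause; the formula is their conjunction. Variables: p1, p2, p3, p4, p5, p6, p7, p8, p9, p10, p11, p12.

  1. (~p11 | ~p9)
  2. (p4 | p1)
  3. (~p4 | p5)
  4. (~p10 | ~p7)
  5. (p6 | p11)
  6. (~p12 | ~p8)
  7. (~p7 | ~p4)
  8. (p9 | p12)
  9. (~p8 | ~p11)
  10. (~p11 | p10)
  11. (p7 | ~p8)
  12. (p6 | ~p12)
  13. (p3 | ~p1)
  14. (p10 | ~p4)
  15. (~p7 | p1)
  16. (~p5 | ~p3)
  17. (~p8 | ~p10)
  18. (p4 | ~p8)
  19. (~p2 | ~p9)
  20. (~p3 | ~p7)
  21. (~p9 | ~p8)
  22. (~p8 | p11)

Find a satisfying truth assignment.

p1=True, p2=False, p3=True, p4=False, p5=False, p6=True, p7=False, p8=False, p9=False, p10=False, p11=False, p12=True

Check each clause:
  1. (~p9 | ~p11) — ~p11 is true.
  2. (p1 | p4) — p1 is true.
  3. (~p4 | p5) — ~p4 is true.
  4. (~p10 | ~p7) — ~p7 is true.
  5. (p6 | p11) — p6 is true.
  6. (~p8 | ~p12) — ~p8 is true.
  7. (~p7 | ~p4) — ~p7 is true.
  8. (p9 | p12) — p12 is true.
  9. (~p8 | ~p11) — ~p8 is true.
  10. (p10 | ~p11) — ~p11 is true.
  11. (~p8 | p7) — ~p8 is true.
  12. (~p12 | p6) — p6 is true.
  13. (p3 | ~p1) — p3 is true.
  14. (p10 | ~p4) — ~p4 is true.
  15. (p1 | ~p7) — ~p7 is true.
  16. (~p3 | ~p5) — ~p5 is true.
  17. (~p8 | ~p10) — ~p8 is true.
  18. (~p8 | p4) — ~p8 is true.
  19. (~p2 | ~p9) — ~p2 is true.
  20. (~p7 | ~p3) — ~p7 is true.
  21. (~p8 | ~p9) — ~p8 is true.
  22. (~p8 | p11) — ~p8 is true.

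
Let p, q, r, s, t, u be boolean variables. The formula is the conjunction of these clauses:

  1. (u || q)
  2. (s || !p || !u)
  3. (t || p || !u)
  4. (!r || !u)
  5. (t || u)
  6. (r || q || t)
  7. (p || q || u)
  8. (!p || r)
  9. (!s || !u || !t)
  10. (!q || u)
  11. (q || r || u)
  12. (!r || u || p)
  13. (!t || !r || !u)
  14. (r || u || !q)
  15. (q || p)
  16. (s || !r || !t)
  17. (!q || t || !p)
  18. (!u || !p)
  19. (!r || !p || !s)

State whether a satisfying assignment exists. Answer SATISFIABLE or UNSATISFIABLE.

SATISFIABLE

Branch on p: take p = False.
  then q is forced to True.
  then u is forced to True.
  then t is forced to True.
  then r is forced to False.
  then s is forced to False.
So p = F, q = T, r = F, s = F, t = T, u = T is a satisfying assignment.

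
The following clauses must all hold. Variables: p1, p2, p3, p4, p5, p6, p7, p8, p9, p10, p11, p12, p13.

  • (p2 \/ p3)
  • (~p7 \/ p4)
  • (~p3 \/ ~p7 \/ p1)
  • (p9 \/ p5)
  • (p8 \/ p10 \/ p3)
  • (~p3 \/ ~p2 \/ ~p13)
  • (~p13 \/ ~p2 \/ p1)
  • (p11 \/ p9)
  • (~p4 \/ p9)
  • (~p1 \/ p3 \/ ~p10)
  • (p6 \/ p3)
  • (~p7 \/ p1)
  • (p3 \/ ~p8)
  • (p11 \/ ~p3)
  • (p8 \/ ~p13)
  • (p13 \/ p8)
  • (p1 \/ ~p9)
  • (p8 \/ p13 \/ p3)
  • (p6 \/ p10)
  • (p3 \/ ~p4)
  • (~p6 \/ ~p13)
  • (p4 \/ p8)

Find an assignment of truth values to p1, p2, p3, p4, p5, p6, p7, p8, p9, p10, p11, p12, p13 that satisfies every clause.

Pure literal: p7 appears only negated; assign p7 = False.
Pure literal: p11 appears only positively; assign p11 = True.
Set p1 = True and propagate.
For the remaining variables, p2 = True, p3 = True, p4 = True, p5 = False, p6 = True, p8 = True, p9 = True, p10 = True, p12 = True, p13 = False works.

p1=1, p2=1, p3=1, p4=1, p5=0, p6=1, p7=0, p8=1, p9=1, p10=1, p11=1, p12=1, p13=0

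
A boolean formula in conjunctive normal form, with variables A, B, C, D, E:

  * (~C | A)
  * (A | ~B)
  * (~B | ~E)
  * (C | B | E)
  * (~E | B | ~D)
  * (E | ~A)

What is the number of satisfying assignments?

3

Satisfying assignments:
  A=0 B=0 C=0 D=0 E=1
  A=1 B=0 C=0 D=0 E=1
  A=1 B=0 C=1 D=0 E=1
That's 3 in total.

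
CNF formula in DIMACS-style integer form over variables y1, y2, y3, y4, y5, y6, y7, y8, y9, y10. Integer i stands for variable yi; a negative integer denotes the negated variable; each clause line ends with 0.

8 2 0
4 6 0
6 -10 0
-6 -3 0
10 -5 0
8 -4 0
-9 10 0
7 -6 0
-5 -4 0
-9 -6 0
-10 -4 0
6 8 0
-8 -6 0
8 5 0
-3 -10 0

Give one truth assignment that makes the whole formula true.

y1 = True, y2 = True, y3 = False, y4 = True, y5 = False, y6 = False, y7 = False, y8 = True, y9 = False, y10 = False

y2 occurs only positively in the remaining clauses — set y2 = True.
Pure literal: y3 appears only negated; assign y3 = False.
Set y4 = True and propagate.
  then y8 is forced to True.
  then y5 is forced to False.
  then y10 is forced to False.
  then y9 is forced to False.
  then y6 is forced to False.
y1, y7 are now unconstrained; take y1 = True, y7 = False.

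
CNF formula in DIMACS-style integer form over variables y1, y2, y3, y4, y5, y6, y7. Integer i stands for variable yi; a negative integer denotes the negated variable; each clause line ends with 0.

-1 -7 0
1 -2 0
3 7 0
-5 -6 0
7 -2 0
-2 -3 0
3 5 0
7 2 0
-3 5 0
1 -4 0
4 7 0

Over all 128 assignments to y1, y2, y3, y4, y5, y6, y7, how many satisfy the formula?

2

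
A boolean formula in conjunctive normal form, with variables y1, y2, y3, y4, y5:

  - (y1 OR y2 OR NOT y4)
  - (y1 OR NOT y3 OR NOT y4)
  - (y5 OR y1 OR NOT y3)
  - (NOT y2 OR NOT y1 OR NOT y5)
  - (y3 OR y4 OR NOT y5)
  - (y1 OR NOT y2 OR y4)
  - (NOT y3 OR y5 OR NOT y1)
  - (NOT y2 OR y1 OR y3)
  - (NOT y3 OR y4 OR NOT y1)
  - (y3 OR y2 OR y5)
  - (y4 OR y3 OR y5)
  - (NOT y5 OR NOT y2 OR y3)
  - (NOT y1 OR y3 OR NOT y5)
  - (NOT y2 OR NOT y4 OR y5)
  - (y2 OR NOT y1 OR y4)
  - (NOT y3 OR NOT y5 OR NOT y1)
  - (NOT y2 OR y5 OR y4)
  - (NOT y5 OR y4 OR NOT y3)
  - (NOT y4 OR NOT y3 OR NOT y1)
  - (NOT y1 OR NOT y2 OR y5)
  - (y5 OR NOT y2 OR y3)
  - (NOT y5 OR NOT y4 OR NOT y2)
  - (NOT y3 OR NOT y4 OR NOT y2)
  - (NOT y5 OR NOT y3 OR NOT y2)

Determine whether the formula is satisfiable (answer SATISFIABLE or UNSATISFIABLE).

UNSATISFIABLE

y3 = True:
  y1 = True:
    propagation gives y5=True; an empty clause results — contradiction.
  y1 = False:
    propagation gives y4=False, y5=True; an empty clause results — contradiction.
y3 = False:
  y2 = True:
    propagation gives y1=True, y5=False; an empty clause results — contradiction.
  y2 = False:
    propagation gives y5=True, y4=True, y1=True; an empty clause results — contradiction.
Every branch closes, so no satisfying assignment exists.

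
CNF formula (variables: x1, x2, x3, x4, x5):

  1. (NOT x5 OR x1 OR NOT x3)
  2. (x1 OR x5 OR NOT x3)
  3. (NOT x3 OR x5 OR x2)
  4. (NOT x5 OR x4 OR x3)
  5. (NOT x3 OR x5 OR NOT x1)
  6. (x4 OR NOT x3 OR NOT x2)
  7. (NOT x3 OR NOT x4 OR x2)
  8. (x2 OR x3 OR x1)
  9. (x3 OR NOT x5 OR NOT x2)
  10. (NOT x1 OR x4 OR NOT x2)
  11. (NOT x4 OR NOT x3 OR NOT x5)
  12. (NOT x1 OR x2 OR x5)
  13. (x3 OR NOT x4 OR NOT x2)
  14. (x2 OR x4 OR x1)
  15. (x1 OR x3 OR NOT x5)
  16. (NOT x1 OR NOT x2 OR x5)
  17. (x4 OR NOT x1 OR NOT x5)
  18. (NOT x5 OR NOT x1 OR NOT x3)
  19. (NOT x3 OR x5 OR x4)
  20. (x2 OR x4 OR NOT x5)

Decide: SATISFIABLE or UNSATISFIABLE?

SATISFIABLE

Set x1 = True and propagate.
Set x2 = False and propagate.
  then x5 is forced to True.
  then x4 is forced to True.
  then x3 is forced to False.
Every clause has at least one true literal under this assignment.
So x1=True, x2=False, x3=False, x4=True, x5=True is a satisfying assignment.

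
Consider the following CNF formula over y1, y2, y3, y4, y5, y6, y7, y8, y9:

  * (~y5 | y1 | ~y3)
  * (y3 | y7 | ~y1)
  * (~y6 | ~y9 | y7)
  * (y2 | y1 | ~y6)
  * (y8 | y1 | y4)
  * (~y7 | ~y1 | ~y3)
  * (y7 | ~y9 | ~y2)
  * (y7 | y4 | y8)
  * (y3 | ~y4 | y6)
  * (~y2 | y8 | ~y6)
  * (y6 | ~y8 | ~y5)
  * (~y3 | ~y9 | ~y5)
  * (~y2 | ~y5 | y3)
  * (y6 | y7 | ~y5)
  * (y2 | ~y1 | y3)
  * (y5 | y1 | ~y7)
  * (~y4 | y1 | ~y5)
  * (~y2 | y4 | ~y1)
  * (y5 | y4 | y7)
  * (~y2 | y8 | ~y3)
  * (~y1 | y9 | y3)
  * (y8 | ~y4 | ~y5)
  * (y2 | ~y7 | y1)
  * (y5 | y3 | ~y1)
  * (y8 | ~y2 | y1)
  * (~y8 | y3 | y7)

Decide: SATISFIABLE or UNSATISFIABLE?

SATISFIABLE

Set y1 = True and propagate.
Branch on y2: take y2 = False.
  then y3 is forced to True.
  then y7 is forced to False.
Try y4 = False.
  then y8 is forced to True.
  then y5 is forced to True.
  then y6 is forced to True.
  then y9 is forced to False.
Every clause has at least one true literal under this assignment.
So y1 = 1, y2 = 0, y3 = 1, y4 = 0, y5 = 1, y6 = 1, y7 = 0, y8 = 1, y9 = 0 is a satisfying assignment.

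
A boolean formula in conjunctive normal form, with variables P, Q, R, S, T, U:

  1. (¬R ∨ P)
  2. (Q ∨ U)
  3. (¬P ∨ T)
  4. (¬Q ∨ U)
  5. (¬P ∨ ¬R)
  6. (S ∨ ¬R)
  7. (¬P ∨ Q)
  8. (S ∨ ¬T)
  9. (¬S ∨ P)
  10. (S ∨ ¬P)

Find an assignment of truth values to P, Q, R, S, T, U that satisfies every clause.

P=F  Q=F  R=F  S=F  T=F  U=T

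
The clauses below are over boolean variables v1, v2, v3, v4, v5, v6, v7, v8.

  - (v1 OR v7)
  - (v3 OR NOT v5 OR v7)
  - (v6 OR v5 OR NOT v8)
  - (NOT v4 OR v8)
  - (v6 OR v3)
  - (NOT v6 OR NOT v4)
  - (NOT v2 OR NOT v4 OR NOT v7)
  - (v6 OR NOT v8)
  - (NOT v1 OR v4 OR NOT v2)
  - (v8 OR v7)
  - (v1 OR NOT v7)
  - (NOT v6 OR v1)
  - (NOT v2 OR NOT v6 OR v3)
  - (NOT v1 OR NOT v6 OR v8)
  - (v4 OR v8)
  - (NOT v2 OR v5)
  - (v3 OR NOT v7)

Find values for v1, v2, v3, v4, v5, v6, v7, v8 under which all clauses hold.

v1=True, v2=False, v3=True, v4=False, v5=False, v6=True, v7=False, v8=True

Check each clause:
  1. (v1 OR v7) — v1 is true.
  2. (NOT v5 OR v7 OR v3) — v3 is true.
  3. (v6 OR v5 OR NOT v8) — v6 is true.
  4. (NOT v4 OR v8) — v8 is true.
  5. (v6 OR v3) — v3 is true.
  6. (NOT v6 OR NOT v4) — NOT v4 is true.
  7. (NOT v4 OR NOT v7 OR NOT v2) — NOT v7 is true.
  8. (NOT v8 OR v6) — v6 is true.
  9. (NOT v1 OR v4 OR NOT v2) — NOT v2 is true.
  10. (v7 OR v8) — v8 is true.
  11. (v1 OR NOT v7) — v1 is true.
  12. (NOT v6 OR v1) — v1 is true.
  13. (NOT v2 OR v3 OR NOT v6) — v3 is true.
  14. (v8 OR NOT v6 OR NOT v1) — v8 is true.
  15. (v4 OR v8) — v8 is true.
  16. (NOT v2 OR v5) — NOT v2 is true.
  17. (v3 OR NOT v7) — NOT v7 is true.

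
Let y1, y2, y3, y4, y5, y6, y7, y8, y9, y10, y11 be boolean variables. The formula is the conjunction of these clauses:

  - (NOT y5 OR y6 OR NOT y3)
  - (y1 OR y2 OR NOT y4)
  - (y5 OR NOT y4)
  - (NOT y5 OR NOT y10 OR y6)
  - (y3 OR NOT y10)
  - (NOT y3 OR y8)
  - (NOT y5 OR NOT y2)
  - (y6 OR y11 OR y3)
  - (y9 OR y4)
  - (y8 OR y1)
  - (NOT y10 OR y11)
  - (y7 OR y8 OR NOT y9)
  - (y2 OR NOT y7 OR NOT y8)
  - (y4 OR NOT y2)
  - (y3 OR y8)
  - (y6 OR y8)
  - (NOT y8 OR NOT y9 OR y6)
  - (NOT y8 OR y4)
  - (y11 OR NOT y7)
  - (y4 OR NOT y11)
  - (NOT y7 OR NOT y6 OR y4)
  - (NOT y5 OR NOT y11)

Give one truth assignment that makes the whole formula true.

y1=T, y2=F, y3=T, y4=T, y5=T, y6=T, y7=F, y8=T, y9=F, y10=F, y11=F

Pure literal: y1 appears only positively; assign y1 = True.
Pure literal: y10 appears only negated; assign y10 = False.
Set y2 = False and propagate.
Set y3 = True and propagate.
  then y8 is forced to True.
  then y7 is forced to False.
  then y4 is forced to True.
  then y5 is forced to True.
  then y6 is forced to True.
  then y11 is forced to False.
y9 is now unconstrained; take y9 = False.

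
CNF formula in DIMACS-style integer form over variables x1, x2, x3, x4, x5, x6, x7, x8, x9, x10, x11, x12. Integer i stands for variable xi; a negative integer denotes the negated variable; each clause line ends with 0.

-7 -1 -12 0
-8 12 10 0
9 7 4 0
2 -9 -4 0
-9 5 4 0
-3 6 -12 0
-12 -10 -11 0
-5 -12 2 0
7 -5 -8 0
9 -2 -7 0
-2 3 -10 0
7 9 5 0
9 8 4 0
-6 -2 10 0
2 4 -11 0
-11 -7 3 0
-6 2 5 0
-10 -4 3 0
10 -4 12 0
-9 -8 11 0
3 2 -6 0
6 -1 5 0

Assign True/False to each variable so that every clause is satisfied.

Pure literal: x1 appears only negated; assign x1 = False.
Try x2 = True.
For the remaining variables, x3 = True, x4 = False, x5 = True, x6 = False, x7 = True, x8 = True, x9 = True, x10 = True, x11 = True, x12 = False works.
Check each clause:
  1. (~x1 | ~x7 | ~x12) — ~x12 is true.
  2. (x10 | x12 | ~x8) — x10 is true.
  3. (x4 | x9 | x7) — x9 is true.
  4. (~x4 | x2 | ~x9) — x2 is true.
  5. (x5 | ~x9 | x4) — x5 is true.
  6. (x6 | ~x3 | ~x12) — ~x12 is true.
  7. (~x11 | ~x12 | ~x10) — ~x12 is true.
  8. (~x12 | x2 | ~x5) — x2 is true.
  9. (~x5 | x7 | ~x8) — x7 is true.
  10. (~x7 | ~x2 | x9) — x9 is true.
  11. (~x10 | x3 | ~x2) — x3 is true.
  12. (x7 | x5 | x9) — x9 is true.
  13. (x8 | x4 | x9) — x8 is true.
  14. (~x2 | ~x6 | x10) — x10 is true.
  15. (x2 | ~x11 | x4) — x2 is true.
  16. (x3 | ~x11 | ~x7) — x3 is true.
  17. (x5 | x2 | ~x6) — ~x6 is true.
  18. (x3 | ~x4 | ~x10) — x3 is true.
  19. (x12 | ~x4 | x10) — x10 is true.
  20. (~x8 | x11 | ~x9) — x11 is true.
  21. (~x6 | x2 | x3) — ~x6 is true.
  22. (x6 | x5 | ~x1) — x5 is true.

x1 = F, x2 = T, x3 = T, x4 = F, x5 = T, x6 = F, x7 = T, x8 = T, x9 = T, x10 = T, x11 = T, x12 = F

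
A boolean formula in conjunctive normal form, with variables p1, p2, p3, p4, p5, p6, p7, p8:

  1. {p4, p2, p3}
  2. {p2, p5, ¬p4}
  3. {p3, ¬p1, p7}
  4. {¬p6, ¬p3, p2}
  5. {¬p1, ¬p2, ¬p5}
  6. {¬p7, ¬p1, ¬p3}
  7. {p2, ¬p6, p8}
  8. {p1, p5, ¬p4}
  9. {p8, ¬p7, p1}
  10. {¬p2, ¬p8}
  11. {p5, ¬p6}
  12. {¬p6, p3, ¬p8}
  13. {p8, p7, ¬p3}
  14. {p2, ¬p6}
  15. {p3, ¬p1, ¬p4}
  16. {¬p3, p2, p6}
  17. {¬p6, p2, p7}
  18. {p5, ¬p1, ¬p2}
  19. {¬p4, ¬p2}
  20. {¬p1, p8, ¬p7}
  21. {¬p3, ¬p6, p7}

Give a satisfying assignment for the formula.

p1=False, p2=True, p3=False, p4=False, p5=True, p6=False, p7=False, p8=False

Check each clause:
  1. {p2, p3, p4} — p2 is true.
  2. {p2, ¬p4, p5} — p2 is true.
  3. {¬p1, p7, p3} — ¬p1 is true.
  4. {¬p3, p2, ¬p6} — p2 is true.
  5. {¬p1, ¬p2, ¬p5} — ¬p1 is true.
  6. {¬p3, ¬p1, ¬p7} — ¬p7 is true.
  7. {p8, p2, ¬p6} — p2 is true.
  8. {p5, p1, ¬p4} — ¬p4 is true.
  9. {p8, p1, ¬p7} — ¬p7 is true.
  10. {¬p2, ¬p8} — ¬p8 is true.
  11. {¬p6, p5} — ¬p6 is true.
  12. {p3, ¬p8, ¬p6} — ¬p8 is true.
  13. {p7, ¬p3, p8} — ¬p3 is true.
  14. {¬p6, p2} — p2 is true.
  15. {¬p4, p3, ¬p1} — ¬p4 is true.
  16. {¬p3, p2, p6} — p2 is true.
  17. {p2, p7, ¬p6} — p2 is true.
  18. {p5, ¬p1, ¬p2} — p5 is true.
  19. {¬p2, ¬p4} — ¬p4 is true.
  20. {¬p7, p8, ¬p1} — ¬p7 is true.
  21. {¬p3, ¬p6, p7} — ¬p6 is true.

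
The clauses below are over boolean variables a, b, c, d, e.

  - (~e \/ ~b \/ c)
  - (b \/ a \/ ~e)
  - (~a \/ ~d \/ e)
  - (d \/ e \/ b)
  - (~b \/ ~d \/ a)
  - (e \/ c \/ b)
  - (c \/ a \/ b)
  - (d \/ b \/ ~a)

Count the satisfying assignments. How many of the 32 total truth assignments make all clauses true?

Case analysis on b and a:
  b=T, a=T: remaining (c,d,e) ∈ {(F,F,F); (T,F,F); (T,F,T); (T,T,T)} — 4.
  b=T, a=F: remaining (c,d,e) ∈ {(F,F,F); (T,F,F); (T,F,T)} — 3.
  b=F, a=T: remaining (c,d,e) ∈ {(F,T,T); (T,T,T)} — 2.
  b=F, a=F: remaining (c,d,e) ∈ {(T,T,F)} — 1.
Total: 4 + 3 + 2 + 1 = 10.

10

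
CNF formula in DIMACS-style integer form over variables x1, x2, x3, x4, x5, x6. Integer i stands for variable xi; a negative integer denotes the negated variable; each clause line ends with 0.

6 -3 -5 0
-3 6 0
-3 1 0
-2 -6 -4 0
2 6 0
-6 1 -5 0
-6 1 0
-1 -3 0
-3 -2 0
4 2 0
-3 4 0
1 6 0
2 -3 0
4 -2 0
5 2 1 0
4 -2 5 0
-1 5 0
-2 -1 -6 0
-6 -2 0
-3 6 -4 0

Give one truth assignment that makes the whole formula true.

x3 occurs only negated in the remaining clauses — set x3 = False.
Set x1 = True and propagate.
  then x5 is forced to True.
Try x2 = True.
  then x4 is forced to True.
  then x6 is forced to False.

x1=True, x2=True, x3=False, x4=True, x5=True, x6=False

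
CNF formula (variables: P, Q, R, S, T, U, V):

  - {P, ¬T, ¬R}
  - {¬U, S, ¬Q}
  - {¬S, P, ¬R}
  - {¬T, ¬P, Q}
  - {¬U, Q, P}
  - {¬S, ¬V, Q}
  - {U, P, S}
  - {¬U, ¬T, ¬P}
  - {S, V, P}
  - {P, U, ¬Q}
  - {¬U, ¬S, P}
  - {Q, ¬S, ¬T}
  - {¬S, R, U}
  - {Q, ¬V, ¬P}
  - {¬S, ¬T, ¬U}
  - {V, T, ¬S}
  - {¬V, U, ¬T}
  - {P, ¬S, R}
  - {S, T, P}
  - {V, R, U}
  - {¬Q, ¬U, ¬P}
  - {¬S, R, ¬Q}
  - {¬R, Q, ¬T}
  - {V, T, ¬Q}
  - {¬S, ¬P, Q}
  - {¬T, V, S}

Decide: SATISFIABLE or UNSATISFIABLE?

Branch on P: take P = True.
Try Q = True.
  then U is forced to False.
The remaining clauses are satisfied by R = True, S = True, T = False, V = True.
So P = True, Q = True, R = True, S = True, T = False, U = False, V = True is a satisfying assignment.

SATISFIABLE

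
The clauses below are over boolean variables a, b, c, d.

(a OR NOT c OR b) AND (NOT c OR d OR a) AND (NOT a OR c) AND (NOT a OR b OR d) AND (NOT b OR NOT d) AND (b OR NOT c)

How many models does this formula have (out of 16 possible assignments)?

Satisfying assignments:
  a=F b=F c=F d=F
  a=F b=F c=F d=T
  a=F b=T c=F d=F
  a=T b=T c=T d=F
That's 4 in total.

4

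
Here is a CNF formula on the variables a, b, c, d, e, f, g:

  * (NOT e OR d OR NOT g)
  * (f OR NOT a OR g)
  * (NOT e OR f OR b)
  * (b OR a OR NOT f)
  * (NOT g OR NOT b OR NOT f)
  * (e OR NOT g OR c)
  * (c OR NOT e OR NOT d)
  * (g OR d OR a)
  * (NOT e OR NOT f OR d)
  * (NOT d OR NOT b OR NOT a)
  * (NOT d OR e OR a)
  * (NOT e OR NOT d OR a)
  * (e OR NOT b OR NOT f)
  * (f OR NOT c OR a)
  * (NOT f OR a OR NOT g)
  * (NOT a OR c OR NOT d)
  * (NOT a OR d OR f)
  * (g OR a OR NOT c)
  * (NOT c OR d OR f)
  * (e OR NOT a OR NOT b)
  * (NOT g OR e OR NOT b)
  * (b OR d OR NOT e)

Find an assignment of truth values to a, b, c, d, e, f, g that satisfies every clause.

Branch on a: take a = True.
Try b = False.
The remaining clauses are satisfied by c = True, d = True, e = False, f = False, g = True.
Every clause has at least one true literal under this assignment.
Check each clause:
  1. (NOT e OR NOT g OR d) — NOT e is true.
  2. (NOT a OR f OR g) — g is true.
  3. (f OR b OR NOT e) — NOT e is true.
  4. (b OR NOT f OR a) — a is true.
  5. (NOT f OR NOT g OR NOT b) — NOT f is true.
  6. (e OR NOT g OR c) — c is true.
  7. (c OR NOT d OR NOT e) — c is true.
  8. (d OR g OR a) — a is true.
  9. (NOT f OR NOT e OR d) — NOT f is true.
  10. (NOT d OR NOT b OR NOT a) — NOT b is true.
  11. (a OR e OR NOT d) — a is true.
  12. (NOT e OR NOT d OR a) — a is true.
  13. (NOT f OR e OR NOT b) — NOT f is true.
  14. (a OR f OR NOT c) — a is true.
  15. (a OR NOT f OR NOT g) — NOT f is true.
  16. (NOT d OR NOT a OR c) — c is true.
  17. (NOT a OR f OR d) — d is true.
  18. (a OR g OR NOT c) — a is true.
  19. (NOT c OR d OR f) — d is true.
  20. (e OR NOT a OR NOT b) — NOT b is true.
  21. (NOT b OR NOT g OR e) — NOT b is true.
  22. (b OR NOT e OR d) — NOT e is true.

a = T, b = F, c = T, d = T, e = F, f = F, g = T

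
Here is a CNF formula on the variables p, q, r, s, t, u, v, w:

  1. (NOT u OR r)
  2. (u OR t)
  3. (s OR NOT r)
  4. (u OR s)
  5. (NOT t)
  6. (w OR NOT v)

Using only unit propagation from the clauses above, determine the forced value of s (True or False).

Unit clause (NOT t) sets t = False.
From (t OR u) and t = False: u = True.
In (r OR NOT u), NOT u is now false; r must hold, so r = True.
In (NOT r OR s), NOT r is now false; s must hold, so s = True.

True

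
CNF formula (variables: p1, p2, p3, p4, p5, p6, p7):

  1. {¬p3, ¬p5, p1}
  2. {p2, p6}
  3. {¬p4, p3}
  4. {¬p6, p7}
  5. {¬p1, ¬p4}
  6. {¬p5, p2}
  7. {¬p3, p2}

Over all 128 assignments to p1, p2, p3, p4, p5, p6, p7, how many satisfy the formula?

26

Case analysis on p2 and p3:
  p2=1, p3=1: 12 of the 32 assignments to (p1,p4,p5,p6,p7) work.
  p2=1, p3=0: p1, p5 free; 3 ways for (p4,p6,p7) × 2^2 = 12.
  p2=0, p3=1: a clause becomes empty — 0.
  p2=0, p3=0: remaining (p1,p4,p5,p6,p7) ∈ {(0,0,0,1,1); (1,0,0,1,1)} — 2.
Total: 12 + 12 + 0 + 2 = 26.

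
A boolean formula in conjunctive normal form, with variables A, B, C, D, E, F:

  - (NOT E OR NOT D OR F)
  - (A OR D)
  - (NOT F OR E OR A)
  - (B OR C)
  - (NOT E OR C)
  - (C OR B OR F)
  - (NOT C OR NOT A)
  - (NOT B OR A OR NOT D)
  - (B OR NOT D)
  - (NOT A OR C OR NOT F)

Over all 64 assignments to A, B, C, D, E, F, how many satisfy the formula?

Satisfying assignments:
  A=T B=T C=F D=F E=F F=F
  A=T B=T C=F D=T E=F F=F
Count: 2.

2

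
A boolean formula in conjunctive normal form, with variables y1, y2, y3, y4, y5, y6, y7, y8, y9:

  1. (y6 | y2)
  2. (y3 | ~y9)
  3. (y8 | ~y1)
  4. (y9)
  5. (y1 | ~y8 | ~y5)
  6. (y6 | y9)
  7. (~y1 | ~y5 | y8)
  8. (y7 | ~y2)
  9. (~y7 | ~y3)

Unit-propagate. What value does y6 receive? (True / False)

(y9) is a unit clause: y9 = True.
(y3 | ~y9) with y9 = True leaves only y3, so y3 = True.
From (~y3 | ~y7) and y3 = True: y7 = False.
In (y7 | ~y2), y7 is now false; ~y2 must hold, so y2 = False.
In (y2 | y6), y2 is now false; y6 must hold, so y6 = True.

True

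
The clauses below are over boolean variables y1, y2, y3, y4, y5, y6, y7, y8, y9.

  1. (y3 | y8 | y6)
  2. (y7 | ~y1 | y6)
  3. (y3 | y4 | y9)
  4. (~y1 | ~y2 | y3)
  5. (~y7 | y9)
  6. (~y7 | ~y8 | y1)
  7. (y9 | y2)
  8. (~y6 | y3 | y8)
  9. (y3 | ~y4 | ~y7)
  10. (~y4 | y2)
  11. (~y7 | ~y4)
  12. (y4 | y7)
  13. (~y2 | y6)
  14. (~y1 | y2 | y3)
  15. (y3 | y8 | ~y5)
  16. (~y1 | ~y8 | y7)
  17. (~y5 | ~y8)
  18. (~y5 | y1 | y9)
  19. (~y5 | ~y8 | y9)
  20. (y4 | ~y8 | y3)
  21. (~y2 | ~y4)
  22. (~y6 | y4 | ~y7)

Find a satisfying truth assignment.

Pure literal: y3 appears only positively; assign y3 = True.
y5 occurs only negated in the remaining clauses — set y5 = False.
Set y1 = True and propagate.
Try y2 = False.
  then y9 is forced to True.
  then y4 is forced to False.
  then y7 is forced to True.
  then y6 is forced to False.
y8 is now unconstrained; take y8 = True.
Every clause has at least one true literal under this assignment.

y1 = T  y2 = F  y3 = T  y4 = F  y5 = F  y6 = F  y7 = T  y8 = T  y9 = T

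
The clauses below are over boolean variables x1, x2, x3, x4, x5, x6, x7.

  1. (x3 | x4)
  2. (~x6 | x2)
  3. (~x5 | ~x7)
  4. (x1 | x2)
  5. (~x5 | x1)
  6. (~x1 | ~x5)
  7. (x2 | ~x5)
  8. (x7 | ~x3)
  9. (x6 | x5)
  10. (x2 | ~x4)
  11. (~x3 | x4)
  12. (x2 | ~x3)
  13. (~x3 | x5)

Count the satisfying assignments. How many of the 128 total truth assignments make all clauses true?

4

The models are:
  x1=F x2=T x3=F x4=T x5=F x6=T x7=F
  x1=F x2=T x3=F x4=T x5=F x6=T x7=T
  x1=T x2=T x3=F x4=T x5=F x6=T x7=F
  x1=T x2=T x3=F x4=T x5=F x6=T x7=T
That's 4 in total.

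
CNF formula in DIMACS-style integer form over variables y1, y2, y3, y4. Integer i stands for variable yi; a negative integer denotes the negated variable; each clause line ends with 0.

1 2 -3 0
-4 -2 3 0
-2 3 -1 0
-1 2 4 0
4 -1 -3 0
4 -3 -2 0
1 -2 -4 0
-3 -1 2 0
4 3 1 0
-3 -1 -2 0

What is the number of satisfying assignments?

2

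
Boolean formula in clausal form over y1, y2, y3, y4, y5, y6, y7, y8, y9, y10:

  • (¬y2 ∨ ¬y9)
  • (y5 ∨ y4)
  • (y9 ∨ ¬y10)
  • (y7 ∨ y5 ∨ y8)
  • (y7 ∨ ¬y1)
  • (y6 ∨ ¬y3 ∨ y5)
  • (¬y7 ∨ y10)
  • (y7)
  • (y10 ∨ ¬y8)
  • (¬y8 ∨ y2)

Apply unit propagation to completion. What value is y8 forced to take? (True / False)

False

Unit clause (y7) sets y7 = True.
(¬y7 ∨ y10): since y7 = True, the clause reduces to (y10). y10 = True.
From (y9 ∨ ¬y10) and y10 = True: y9 = True.
(¬y9 ∨ ¬y2) with y9 = True leaves only ¬y2, so y2 = False.
(¬y8 ∨ y2): since y2 = False, the clause reduces to (¬y8). y8 = False.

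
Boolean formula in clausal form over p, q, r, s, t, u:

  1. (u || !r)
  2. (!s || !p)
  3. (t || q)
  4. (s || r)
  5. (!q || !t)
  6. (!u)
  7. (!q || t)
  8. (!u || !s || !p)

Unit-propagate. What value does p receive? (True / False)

(!u) is a unit clause: u = False.
(u || !r): since u = False, the clause reduces to (!r). r = False.
(r || s): since r = False, the clause reduces to (s). s = True.
From (!p || !s) and s = True: p = False.

False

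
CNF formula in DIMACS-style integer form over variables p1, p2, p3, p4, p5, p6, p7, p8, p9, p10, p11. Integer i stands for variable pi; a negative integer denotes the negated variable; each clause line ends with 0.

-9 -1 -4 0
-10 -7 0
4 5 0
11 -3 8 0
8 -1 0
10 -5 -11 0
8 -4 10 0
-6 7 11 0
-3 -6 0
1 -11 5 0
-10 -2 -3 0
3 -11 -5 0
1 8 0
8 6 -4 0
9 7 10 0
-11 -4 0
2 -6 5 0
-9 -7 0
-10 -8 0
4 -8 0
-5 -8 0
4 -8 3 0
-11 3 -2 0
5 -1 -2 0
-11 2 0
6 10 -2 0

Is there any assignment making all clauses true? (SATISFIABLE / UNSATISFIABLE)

SATISFIABLE

Branch on p1: take p1 = True.
  then p8 is forced to True.
  then p10 is forced to False.
  then p4 is forced to True.
  then p9 is forced to False.
  then p7 is forced to True.
  then p11 is forced to False.
  then p5 is forced to False.
  then p2 is forced to False.
  then p6 is forced to False.
p3 is now unconstrained; take p3 = False.
So p1=True, p2=False, p3=False, p4=True, p5=False, p6=False, p7=True, p8=True, p9=False, p10=False, p11=False is a satisfying assignment.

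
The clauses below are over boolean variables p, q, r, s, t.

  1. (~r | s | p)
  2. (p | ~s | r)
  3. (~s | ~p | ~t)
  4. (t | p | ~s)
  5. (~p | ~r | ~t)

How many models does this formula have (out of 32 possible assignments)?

16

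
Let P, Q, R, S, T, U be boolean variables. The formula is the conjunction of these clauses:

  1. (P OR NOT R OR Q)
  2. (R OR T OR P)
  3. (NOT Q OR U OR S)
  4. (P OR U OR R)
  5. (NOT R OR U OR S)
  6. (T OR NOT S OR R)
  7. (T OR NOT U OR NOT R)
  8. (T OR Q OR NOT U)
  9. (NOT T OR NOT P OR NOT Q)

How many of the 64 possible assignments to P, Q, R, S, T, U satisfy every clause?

Split on R, then T.
  R=1, T=1: 6 of the 16 assignments to (P,Q,S,U) work.
  R=1, T=0: remaining (P,Q,S,U) ∈ {(0,1,1,0); (1,0,1,0); (1,1,1,0)} — 3.
  R=0, T=1: S free; 4 ways for (P,Q,U) × 2^1 = 8.
  R=0, T=0: remaining (P,Q,S,U) ∈ {(1,0,0,0); (1,1,0,1)} — 2.
Total: 6 + 3 + 8 + 2 = 19.

19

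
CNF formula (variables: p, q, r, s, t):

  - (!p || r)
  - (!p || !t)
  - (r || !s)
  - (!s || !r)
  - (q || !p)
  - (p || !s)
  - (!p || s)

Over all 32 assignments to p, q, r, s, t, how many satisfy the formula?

8

The models are:
  p=F q=F r=F s=F t=F
  p=F q=F r=F s=F t=T
  p=F q=F r=T s=F t=F
  p=F q=F r=T s=F t=T
  p=F q=T r=F s=F t=F
  p=F q=T r=F s=F t=T
  p=F q=T r=T s=F t=F
  p=F q=T r=T s=F t=T
That's 8 in total.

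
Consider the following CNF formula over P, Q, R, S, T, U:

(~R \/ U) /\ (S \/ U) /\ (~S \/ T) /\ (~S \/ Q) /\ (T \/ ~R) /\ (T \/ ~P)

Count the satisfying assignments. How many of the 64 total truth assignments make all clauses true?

16

Case analysis on S and T:
  S=1, T=1: P free; 3 ways for (Q,R,U) × 2^1 = 6.
  S=1, T=0: a clause becomes empty — 0.
  S=0, T=1: forces U=1; P, Q, R free → 2^3 = 8.
  S=0, T=0: remaining (P,Q,R,U) ∈ {(0,0,0,1); (0,1,0,1)} — 2.
Total: 6 + 0 + 8 + 2 = 16.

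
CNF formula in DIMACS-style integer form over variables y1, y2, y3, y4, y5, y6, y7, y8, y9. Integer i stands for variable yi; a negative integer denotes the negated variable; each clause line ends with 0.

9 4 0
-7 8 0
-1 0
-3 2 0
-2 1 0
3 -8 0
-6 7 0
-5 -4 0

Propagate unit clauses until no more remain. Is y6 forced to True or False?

(NOT y1) is a unit clause: y1 = False.
(NOT y2 OR y1) with y1 = False leaves only NOT y2, so y2 = False.
From (NOT y3 OR y2) and y2 = False: y3 = False.
(y3 OR NOT y8): since y3 = False, the clause reduces to (NOT y8). y8 = False.
From (NOT y7 OR y8) and y8 = False: y7 = False.
(NOT y6 OR y7) with y7 = False leaves only NOT y6, so y6 = False.

False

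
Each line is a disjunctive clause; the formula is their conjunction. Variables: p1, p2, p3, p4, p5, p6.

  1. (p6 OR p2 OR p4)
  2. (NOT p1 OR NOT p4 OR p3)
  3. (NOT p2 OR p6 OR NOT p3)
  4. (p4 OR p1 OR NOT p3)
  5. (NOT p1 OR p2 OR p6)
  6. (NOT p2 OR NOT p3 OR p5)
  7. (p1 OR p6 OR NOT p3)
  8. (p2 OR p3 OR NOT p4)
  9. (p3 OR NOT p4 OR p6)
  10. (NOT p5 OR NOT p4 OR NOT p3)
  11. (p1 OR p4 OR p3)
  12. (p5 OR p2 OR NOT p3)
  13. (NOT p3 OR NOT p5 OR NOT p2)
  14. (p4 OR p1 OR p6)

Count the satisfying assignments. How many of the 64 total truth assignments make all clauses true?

9

Case analysis on p3 and p4:
  p3=T, p4=T: a clause becomes empty — 0.
  p3=T, p4=F: remaining (p1,p2,p5,p6) ∈ {(T,F,T,T)} — 1.
  p3=F, p4=T: remaining (p1,p2,p5,p6) ∈ {(F,T,F,T); (F,T,T,T)} — 2.
  p3=F, p4=F: p5 free; 3 ways for (p1,p2,p6) × 2^1 = 6.
Total: 0 + 1 + 2 + 6 = 9.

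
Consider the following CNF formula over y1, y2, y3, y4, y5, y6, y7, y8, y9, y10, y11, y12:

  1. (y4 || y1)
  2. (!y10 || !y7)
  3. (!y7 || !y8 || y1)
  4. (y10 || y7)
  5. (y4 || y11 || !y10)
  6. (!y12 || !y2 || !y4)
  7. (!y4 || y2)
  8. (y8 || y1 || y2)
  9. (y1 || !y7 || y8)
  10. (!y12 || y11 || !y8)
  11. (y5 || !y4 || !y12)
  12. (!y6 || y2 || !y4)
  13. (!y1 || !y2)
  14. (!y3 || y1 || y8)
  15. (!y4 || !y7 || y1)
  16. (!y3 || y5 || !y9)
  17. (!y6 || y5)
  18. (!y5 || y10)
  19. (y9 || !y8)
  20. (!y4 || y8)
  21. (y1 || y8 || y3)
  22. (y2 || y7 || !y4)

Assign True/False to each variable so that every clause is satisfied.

y1=True, y2=False, y3=False, y4=False, y5=True, y6=True, y7=False, y8=False, y9=True, y10=True, y11=True, y12=True

Pure literal: y11 appears only positively; assign y11 = True.
Branch on y1: take y1 = True.
  then y2 is forced to False.
  then y4 is forced to False.
Branch on y3: take y3 = False.
The remaining clauses are satisfied by y5 = True, y6 = True, y7 = False, y8 = False, y9 = True, y10 = True, y12 = True.
Every clause has at least one true literal under this assignment.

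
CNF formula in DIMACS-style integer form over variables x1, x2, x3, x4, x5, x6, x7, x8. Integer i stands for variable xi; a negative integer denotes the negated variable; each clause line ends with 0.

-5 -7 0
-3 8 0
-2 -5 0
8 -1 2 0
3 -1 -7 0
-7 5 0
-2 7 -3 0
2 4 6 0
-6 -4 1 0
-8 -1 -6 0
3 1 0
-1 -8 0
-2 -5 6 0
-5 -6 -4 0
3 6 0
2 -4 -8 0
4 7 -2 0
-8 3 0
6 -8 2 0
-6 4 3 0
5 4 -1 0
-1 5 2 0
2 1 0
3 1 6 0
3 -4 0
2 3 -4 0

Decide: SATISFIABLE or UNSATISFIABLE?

UNSATISFIABLE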